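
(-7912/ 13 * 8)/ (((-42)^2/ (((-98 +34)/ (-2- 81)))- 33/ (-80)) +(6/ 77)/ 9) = -146213760/ 68711903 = -2.13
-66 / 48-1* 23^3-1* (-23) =-97163 / 8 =-12145.38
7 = 7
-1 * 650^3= -274625000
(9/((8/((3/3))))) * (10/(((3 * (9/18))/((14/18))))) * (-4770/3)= -9275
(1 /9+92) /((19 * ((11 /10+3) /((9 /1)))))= 8290 /779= 10.64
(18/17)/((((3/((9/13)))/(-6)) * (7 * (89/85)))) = -1620/8099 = -0.20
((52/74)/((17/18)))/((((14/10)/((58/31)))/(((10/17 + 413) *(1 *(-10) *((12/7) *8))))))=-916077427200/16242667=-56399.45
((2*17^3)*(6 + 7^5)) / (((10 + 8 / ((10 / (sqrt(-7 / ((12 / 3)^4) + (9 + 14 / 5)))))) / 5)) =16520453800000 / 184931 - 16520453800*sqrt(75345) / 184931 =64811995.92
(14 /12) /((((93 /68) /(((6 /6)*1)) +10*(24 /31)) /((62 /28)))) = 16337 /57609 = 0.28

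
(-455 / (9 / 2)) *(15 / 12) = -126.39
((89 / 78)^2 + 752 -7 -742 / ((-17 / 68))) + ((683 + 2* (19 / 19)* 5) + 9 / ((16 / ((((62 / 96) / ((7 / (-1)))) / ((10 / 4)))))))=4407.28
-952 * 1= -952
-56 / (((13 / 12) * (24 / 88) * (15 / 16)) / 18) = -236544 / 65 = -3639.14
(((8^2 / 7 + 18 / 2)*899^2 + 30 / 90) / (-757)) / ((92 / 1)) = -76981147 / 365631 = -210.54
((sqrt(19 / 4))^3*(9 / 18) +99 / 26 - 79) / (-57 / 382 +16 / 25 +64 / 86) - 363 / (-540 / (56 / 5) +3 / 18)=-354765902416 / 6652168497 +3901175*sqrt(19) / 4057128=-49.14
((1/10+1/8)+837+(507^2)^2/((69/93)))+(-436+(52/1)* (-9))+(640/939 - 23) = 76934141929622333/863880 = 89056514712.25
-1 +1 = 0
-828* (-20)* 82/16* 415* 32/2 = 563536800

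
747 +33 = 780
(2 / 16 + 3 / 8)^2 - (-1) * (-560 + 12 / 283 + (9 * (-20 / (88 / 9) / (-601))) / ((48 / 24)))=-1047135566 / 1870913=-559.69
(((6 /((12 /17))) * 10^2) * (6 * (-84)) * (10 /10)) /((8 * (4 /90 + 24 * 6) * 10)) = -34425 /926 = -37.18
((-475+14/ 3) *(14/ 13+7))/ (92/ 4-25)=49385/ 26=1899.42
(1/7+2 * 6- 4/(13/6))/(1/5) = 4685/91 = 51.48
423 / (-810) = -47 / 90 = -0.52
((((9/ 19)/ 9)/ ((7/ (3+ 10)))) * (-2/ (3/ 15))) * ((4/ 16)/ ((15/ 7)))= -0.11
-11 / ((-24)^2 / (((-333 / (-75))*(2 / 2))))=-407 / 4800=-0.08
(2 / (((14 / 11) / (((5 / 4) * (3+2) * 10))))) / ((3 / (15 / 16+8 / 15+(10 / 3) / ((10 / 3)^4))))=49.04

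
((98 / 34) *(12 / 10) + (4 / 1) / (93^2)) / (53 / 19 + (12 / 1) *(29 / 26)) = 628157062 / 2936984175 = 0.21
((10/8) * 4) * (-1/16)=-0.31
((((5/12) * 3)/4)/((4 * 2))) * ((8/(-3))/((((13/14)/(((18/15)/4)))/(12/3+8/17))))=-0.15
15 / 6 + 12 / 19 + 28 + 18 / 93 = 36901 / 1178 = 31.33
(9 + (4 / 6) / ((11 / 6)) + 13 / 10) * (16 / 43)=9384 / 2365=3.97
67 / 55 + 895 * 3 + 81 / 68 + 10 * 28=11098111 / 3740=2967.41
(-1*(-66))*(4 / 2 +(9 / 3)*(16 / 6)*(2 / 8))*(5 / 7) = 1320 / 7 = 188.57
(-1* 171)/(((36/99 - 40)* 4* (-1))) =-1881/1744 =-1.08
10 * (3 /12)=2.50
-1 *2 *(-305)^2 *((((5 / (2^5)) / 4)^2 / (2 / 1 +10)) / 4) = -2325625 / 393216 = -5.91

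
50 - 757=-707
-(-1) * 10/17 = 10/17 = 0.59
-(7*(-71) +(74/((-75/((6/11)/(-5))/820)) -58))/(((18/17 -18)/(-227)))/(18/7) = 3467199589/1425600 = 2432.10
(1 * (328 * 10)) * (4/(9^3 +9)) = 160/9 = 17.78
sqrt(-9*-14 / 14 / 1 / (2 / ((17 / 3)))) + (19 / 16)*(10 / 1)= sqrt(102) / 2 + 95 / 8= 16.92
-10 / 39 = -0.26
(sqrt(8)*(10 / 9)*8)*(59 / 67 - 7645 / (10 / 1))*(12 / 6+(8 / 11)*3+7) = -335626000*sqrt(2) / 2211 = -214675.19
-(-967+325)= 642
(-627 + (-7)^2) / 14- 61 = -716 / 7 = -102.29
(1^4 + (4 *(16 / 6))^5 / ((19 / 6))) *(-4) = -268441612 / 1539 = -174426.00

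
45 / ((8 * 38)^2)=45 / 92416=0.00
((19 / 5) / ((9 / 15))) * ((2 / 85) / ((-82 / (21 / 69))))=-133 / 240465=-0.00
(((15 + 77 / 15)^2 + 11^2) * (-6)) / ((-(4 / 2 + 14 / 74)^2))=324258602 / 492075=658.96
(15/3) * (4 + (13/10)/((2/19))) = 327/4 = 81.75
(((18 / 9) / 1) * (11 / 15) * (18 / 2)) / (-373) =-66 / 1865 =-0.04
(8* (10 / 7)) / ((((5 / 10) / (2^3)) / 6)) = 1097.14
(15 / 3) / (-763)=-5 / 763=-0.01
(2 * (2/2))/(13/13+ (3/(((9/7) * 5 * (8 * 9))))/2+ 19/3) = 4320/15847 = 0.27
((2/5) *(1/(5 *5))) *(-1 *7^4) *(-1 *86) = 412972/125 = 3303.78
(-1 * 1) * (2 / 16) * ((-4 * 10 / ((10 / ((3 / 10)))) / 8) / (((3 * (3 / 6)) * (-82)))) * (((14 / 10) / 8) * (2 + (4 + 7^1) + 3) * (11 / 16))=-77 / 262400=-0.00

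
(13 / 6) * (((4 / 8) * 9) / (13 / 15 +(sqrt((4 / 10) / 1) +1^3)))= 4095 / 694-1755 * sqrt(10) / 2776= 3.90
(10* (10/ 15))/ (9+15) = 5/ 18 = 0.28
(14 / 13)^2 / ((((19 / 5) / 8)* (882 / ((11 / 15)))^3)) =0.00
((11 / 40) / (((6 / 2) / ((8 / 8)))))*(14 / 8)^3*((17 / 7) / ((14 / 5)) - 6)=-2.52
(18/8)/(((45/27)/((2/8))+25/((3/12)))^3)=243/131072000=0.00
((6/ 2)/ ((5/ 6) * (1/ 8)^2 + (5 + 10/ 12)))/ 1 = 1152/ 2245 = 0.51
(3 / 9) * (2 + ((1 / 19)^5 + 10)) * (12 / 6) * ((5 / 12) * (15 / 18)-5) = -9953918315 / 267418692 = -37.22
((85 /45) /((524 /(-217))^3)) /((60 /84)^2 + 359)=-8511854729 /22810965728256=-0.00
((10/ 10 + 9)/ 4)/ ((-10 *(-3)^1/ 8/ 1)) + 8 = 26/ 3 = 8.67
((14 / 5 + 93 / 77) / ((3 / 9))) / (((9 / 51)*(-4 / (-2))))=26231 / 770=34.07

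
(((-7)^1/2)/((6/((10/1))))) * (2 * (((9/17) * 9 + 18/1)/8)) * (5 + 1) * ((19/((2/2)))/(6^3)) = -28595/1632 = -17.52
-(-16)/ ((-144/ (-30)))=10/ 3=3.33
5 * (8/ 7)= 5.71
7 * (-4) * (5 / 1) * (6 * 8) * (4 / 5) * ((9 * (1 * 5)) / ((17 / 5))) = -1209600 / 17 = -71152.94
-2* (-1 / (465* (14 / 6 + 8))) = 2 / 4805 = 0.00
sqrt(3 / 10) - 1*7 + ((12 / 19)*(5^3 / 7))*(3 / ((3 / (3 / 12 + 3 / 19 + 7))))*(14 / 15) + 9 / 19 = sqrt(30) / 10 + 25794 / 361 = 72.00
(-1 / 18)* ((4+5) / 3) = -1 / 6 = -0.17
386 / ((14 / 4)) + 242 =2466 / 7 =352.29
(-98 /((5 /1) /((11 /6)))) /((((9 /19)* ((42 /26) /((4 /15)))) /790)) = -12020008 /1215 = -9893.01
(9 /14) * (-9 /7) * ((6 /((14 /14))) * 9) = -2187 /49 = -44.63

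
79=79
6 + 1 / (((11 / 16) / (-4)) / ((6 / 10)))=138 / 55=2.51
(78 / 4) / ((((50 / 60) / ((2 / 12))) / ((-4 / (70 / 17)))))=-663 / 175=-3.79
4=4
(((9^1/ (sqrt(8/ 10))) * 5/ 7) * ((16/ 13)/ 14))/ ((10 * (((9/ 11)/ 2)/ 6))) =264 * sqrt(5)/ 637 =0.93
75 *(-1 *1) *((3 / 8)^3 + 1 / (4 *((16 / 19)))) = -13425 / 512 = -26.22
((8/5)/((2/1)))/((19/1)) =4/95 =0.04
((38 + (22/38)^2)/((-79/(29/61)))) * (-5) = 2006655/1739659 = 1.15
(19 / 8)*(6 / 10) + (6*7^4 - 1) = 576257 / 40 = 14406.42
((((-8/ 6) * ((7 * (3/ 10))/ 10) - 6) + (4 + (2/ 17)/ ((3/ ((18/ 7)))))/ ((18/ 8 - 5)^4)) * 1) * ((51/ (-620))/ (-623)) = -0.00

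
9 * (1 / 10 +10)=90.90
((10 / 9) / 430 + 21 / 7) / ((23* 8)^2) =0.00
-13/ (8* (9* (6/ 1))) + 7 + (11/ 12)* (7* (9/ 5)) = 40003/ 2160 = 18.52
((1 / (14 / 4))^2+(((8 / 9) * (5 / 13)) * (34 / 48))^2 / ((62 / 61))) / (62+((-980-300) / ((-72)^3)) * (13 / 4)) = 208597492 / 92839276439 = 0.00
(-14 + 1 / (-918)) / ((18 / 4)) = -12853 / 4131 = -3.11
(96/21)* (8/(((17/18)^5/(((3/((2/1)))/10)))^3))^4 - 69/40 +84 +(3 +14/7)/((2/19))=119111762290255548656134101119872394591211510671731622421532854929689029339633065380301/917832351954509727814741195233125436221393019755914392388380761212844128138671875000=129.78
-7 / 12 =-0.58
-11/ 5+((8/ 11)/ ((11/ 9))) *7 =1189/ 605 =1.97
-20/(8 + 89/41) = -820/417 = -1.97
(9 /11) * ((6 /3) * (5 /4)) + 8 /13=761 /286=2.66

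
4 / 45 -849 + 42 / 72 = -152699 / 180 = -848.33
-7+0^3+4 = -3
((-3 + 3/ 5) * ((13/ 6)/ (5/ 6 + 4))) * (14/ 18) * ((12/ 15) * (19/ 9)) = -1.41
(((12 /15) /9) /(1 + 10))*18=8 /55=0.15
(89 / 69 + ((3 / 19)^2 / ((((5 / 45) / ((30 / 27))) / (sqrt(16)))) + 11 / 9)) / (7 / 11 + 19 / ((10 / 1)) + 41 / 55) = 28846400 / 26976447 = 1.07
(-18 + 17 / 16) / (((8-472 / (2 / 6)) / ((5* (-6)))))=-4065 / 11264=-0.36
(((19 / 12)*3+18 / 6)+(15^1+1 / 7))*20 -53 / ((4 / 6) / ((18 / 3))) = -134 / 7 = -19.14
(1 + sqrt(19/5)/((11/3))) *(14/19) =42 *sqrt(95)/1045 + 14/19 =1.13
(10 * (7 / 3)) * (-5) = -350 / 3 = -116.67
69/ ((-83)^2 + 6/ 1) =69/ 6895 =0.01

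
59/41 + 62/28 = 2097/574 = 3.65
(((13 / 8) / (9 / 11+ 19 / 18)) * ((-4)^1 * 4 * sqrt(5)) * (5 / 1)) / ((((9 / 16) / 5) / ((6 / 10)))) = -137280 * sqrt(5) / 371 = -827.41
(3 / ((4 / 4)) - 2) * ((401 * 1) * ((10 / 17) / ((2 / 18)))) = 36090 / 17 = 2122.94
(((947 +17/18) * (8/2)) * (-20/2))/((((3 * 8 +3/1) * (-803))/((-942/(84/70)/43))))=-267889100/8390547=-31.93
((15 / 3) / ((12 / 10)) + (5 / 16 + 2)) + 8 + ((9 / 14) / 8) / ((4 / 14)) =14.76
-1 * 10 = -10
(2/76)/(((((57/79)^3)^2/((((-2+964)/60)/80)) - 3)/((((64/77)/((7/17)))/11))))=-63607235961446944/30242707075873137153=-0.00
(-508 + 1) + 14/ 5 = -2521/ 5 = -504.20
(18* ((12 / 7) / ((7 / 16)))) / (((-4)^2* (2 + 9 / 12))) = 864 / 539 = 1.60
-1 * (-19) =19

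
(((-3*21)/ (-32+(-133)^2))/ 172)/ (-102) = 21/ 103258136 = 0.00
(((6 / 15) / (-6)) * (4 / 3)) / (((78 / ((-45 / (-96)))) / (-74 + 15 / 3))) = 23 / 624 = 0.04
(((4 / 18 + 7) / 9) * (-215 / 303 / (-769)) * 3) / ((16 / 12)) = 13975 / 8388252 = 0.00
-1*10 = -10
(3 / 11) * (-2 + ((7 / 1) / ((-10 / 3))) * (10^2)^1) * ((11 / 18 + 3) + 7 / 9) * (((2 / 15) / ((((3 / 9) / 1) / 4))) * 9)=-200976 / 55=-3654.11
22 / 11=2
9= 9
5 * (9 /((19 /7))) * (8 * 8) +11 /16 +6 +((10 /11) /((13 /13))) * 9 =3597883 /3344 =1075.92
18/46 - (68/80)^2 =-3047/9200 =-0.33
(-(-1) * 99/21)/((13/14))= 5.08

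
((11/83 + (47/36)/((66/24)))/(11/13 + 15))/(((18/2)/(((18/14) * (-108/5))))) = -77844/658273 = -0.12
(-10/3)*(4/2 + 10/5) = -13.33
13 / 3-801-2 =-2396 / 3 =-798.67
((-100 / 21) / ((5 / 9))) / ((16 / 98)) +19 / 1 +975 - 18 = 1847 / 2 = 923.50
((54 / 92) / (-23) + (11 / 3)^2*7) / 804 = 895883 / 7655688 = 0.12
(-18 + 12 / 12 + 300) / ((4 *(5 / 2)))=283 / 10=28.30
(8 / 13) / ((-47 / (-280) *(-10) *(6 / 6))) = -224 / 611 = -0.37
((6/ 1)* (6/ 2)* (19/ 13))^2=116964/ 169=692.09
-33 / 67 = -0.49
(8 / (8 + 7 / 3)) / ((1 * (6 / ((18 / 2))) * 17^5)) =36 / 44015567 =0.00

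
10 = 10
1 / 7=0.14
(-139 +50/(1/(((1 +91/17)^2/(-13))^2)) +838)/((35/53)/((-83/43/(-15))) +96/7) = 171094776907481/2730457423707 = 62.66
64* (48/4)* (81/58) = 31104/29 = 1072.55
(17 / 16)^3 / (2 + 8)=4913 / 40960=0.12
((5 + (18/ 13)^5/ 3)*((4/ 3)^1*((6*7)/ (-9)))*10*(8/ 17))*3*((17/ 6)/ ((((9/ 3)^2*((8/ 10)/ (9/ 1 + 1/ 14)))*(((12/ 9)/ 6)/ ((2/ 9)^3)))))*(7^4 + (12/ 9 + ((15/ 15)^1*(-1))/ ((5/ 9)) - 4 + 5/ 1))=-249030.61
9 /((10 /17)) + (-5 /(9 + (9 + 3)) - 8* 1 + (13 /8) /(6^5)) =15376199 /2177280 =7.06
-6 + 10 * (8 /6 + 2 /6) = 32 /3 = 10.67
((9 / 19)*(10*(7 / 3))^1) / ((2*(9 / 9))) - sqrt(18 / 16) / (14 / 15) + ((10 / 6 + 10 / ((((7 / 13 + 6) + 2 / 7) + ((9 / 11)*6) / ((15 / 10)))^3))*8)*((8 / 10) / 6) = 430450967194177 / 58849347617451 - 45*sqrt(2) / 56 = 6.18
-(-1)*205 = 205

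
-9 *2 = -18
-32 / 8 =-4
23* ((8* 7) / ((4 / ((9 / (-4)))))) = -1449 / 2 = -724.50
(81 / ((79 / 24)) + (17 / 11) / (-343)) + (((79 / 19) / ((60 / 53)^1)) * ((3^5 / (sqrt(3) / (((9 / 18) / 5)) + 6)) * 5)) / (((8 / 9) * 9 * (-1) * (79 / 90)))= 14152110649 / 362449472 - 321975 * sqrt(3) / 13376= -2.65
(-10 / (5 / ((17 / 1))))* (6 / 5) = -204 / 5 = -40.80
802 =802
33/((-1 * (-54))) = 0.61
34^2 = 1156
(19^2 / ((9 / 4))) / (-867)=-1444 / 7803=-0.19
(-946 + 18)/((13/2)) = -1856/13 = -142.77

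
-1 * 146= -146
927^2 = 859329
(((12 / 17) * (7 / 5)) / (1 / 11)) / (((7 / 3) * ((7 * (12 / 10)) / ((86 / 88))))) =0.54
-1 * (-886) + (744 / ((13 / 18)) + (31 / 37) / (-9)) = 8294627 / 4329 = 1916.06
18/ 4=9/ 2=4.50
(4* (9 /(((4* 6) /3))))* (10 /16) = 45 /16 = 2.81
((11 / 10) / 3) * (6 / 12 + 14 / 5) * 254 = 15367 / 50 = 307.34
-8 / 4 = -2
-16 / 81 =-0.20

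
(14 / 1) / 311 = 14 / 311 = 0.05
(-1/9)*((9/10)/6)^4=-9/160000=-0.00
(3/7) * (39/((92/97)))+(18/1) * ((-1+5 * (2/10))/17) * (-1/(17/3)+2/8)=11349/644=17.62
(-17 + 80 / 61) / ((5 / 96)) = -91872 / 305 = -301.22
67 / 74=0.91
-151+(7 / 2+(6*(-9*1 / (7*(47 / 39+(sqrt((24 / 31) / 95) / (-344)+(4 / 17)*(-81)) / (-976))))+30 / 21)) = -58357414189337826933785 / 382996612855536194102+1992365833536*sqrt(17670) / 191498306427768097051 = -152.37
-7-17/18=-143/18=-7.94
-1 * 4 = -4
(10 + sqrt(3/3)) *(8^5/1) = 360448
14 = 14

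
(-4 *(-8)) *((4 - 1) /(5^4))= 96 /625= 0.15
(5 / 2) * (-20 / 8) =-25 / 4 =-6.25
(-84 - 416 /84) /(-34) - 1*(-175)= 63409 /357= 177.62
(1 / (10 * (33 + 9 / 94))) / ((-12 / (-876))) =3431 / 15555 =0.22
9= 9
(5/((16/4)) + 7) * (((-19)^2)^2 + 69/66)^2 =24660529191675/176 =140116643134.52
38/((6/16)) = 304/3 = 101.33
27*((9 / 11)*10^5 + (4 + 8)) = 2209414.91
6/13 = 0.46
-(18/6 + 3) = -6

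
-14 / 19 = -0.74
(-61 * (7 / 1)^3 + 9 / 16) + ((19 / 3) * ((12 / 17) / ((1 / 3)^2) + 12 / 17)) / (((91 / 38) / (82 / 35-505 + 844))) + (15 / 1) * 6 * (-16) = -213116263 / 13328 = -15990.12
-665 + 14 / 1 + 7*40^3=447349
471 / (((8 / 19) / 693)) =6201657 / 8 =775207.12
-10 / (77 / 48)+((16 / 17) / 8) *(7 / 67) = -545642 / 87703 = -6.22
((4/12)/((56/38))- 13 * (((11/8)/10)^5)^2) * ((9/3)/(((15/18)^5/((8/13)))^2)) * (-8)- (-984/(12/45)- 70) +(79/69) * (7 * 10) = 62484097447736333505426425813/16325400000000000000000000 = 3827.42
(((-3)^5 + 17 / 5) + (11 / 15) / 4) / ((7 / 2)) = -2873 / 42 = -68.40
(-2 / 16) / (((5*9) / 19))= -19 / 360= -0.05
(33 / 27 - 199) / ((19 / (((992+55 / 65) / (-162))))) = 11487230 / 180063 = 63.80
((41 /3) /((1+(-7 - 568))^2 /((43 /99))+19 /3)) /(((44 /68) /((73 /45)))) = 2187883 /48438318555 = 0.00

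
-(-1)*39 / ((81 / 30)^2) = 1300 / 243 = 5.35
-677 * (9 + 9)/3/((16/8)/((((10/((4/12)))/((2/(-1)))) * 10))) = 304650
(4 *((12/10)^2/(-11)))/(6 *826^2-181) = -144/1125705625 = -0.00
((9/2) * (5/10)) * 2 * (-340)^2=520200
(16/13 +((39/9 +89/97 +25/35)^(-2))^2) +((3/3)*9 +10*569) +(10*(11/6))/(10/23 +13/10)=1937235906648358063746662/339223230854348365161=5710.80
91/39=7/3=2.33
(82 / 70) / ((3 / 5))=41 / 21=1.95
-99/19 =-5.21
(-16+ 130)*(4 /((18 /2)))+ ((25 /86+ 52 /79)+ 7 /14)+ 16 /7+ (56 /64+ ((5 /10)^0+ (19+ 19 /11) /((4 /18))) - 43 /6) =297942507 /2092552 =142.38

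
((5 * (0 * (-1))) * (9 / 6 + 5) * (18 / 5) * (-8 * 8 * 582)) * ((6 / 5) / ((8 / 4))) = 0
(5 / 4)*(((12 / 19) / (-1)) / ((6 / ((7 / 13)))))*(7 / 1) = -245 / 494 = -0.50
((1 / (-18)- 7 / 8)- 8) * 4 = -643 / 18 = -35.72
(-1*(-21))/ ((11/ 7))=147/ 11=13.36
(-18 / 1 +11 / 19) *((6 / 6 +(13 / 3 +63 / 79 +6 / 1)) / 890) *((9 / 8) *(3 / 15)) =-114195 / 2137424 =-0.05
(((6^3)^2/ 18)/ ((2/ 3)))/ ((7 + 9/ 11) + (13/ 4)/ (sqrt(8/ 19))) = 470790144/ 558157-48926592 * sqrt(38)/ 558157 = 303.12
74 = 74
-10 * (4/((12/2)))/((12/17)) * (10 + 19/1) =-2465/9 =-273.89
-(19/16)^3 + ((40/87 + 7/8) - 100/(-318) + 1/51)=-1835633/321073152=-0.01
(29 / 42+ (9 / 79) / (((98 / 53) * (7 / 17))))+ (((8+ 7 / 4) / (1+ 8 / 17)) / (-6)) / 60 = 267183563 / 325164000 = 0.82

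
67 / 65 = 1.03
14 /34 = 7 /17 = 0.41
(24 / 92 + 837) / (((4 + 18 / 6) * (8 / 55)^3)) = 457697625 / 11776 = 38866.99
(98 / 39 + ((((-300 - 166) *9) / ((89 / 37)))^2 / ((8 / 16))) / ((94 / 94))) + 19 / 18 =11269545682147 / 1853514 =6080097.42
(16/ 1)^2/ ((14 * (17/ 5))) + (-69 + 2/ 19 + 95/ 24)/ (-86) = 6.13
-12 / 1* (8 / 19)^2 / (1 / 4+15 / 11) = -33792 / 25631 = -1.32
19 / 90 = 0.21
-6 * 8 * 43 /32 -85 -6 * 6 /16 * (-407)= 766.25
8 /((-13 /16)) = -128 /13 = -9.85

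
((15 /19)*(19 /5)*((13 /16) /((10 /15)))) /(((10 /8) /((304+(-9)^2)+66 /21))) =317889 /280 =1135.32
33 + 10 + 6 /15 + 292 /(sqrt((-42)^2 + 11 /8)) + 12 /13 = 584 * sqrt(28246) /14123 + 2881 /65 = 51.27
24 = 24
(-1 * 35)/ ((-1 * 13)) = 35/ 13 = 2.69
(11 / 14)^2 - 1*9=-1643 / 196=-8.38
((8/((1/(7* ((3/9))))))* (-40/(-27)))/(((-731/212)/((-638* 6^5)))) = 29085450240/731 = 39788577.62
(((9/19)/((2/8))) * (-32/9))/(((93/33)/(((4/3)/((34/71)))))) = -199936/30039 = -6.66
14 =14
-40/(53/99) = -3960/53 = -74.72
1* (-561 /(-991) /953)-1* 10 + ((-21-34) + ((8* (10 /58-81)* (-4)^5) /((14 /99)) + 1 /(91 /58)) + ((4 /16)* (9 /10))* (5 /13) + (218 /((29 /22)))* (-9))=93327279005232277 /19938658376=4680720.10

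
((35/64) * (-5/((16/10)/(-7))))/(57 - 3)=6125/27648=0.22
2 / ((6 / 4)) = 4 / 3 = 1.33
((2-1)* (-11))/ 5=-11/ 5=-2.20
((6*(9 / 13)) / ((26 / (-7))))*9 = -1701 / 169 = -10.07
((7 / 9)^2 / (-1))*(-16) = 784 / 81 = 9.68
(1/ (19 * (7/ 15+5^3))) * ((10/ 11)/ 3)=0.00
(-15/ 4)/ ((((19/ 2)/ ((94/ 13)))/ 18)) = -12690/ 247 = -51.38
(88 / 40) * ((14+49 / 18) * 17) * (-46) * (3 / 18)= -1294601 / 270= -4794.82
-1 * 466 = -466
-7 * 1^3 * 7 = -49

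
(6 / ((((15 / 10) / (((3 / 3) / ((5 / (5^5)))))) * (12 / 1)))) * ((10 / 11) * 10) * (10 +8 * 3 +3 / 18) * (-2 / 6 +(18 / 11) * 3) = 967343750 / 3267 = 296095.42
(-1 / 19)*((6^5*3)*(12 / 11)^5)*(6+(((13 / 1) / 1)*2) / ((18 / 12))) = -135444234240 / 3059969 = -44263.27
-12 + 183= 171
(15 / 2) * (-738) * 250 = -1383750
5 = 5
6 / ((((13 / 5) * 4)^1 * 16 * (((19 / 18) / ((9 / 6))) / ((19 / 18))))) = 0.05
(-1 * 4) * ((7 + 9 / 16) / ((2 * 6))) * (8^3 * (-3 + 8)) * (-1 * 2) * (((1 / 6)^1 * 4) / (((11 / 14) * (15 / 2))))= 39424 / 27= 1460.15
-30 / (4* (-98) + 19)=30 / 373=0.08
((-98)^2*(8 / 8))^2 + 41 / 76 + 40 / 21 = 92236818.44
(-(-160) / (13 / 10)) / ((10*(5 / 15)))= 480 / 13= 36.92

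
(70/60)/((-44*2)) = -7/528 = -0.01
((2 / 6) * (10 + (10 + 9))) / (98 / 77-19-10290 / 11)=-319 / 31455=-0.01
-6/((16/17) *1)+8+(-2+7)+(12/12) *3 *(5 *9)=1133/8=141.62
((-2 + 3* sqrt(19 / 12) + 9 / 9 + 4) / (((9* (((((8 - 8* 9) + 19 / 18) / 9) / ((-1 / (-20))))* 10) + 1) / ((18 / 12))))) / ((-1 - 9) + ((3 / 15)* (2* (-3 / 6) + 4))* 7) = 405 / 6570878 + 135* sqrt(57) / 13141756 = 0.00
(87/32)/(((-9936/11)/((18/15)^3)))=-957/184000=-0.01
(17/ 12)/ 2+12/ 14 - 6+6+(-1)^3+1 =263/ 168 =1.57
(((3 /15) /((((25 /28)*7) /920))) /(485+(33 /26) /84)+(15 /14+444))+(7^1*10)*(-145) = -1199345525663 /123581850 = -9704.87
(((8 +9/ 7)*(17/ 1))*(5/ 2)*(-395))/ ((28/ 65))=-141854375/ 392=-361873.41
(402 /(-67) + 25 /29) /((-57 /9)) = 447 /551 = 0.81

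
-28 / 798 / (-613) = 2 / 34941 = 0.00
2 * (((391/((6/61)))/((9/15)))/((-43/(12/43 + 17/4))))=-92899645/66564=-1395.64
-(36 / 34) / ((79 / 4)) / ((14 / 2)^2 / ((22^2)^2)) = -16866432 / 65807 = -256.30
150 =150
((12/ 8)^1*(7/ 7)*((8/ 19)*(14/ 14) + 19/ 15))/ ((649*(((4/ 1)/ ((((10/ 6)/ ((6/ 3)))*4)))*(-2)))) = -481/ 295944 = -0.00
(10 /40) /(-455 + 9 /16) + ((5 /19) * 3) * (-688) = -75036796 /138149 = -543.16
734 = 734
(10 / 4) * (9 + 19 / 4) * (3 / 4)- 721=-22247 / 32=-695.22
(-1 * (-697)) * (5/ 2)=3485/ 2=1742.50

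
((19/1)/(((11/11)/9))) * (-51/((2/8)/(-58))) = 2023272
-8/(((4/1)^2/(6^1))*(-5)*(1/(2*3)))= 18/5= 3.60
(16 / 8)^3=8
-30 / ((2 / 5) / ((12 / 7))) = -900 / 7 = -128.57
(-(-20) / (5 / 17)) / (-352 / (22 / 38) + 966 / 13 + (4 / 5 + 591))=1.17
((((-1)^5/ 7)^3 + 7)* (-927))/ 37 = -2224800/ 12691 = -175.31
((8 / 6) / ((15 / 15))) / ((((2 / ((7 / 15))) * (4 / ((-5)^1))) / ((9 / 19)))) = -7 / 38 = -0.18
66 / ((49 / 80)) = 5280 / 49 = 107.76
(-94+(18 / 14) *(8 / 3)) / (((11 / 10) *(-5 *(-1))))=-1268 / 77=-16.47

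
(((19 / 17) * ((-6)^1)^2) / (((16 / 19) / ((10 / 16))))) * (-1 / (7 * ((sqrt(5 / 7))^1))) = -3249 * sqrt(35) / 3808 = -5.05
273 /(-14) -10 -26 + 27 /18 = -54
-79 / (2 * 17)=-79 / 34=-2.32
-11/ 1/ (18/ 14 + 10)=-77/ 79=-0.97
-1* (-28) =28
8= 8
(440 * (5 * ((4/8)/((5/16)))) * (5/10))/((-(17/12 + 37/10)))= -105600/307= -343.97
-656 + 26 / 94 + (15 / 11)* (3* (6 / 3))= -334779 / 517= -647.54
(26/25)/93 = 26/2325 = 0.01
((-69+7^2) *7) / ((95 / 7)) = -196 / 19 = -10.32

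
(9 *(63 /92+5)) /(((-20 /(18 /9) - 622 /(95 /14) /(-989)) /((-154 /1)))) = 134596665 /169244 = 795.28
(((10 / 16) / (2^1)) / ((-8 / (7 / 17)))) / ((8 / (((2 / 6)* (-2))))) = 35 / 26112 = 0.00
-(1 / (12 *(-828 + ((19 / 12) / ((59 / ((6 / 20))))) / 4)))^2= -0.00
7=7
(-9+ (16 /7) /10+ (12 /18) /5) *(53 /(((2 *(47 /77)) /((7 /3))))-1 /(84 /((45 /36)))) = -1450761919 /1658160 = -874.92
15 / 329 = 0.05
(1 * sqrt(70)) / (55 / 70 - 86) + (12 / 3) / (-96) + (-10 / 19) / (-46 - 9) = -14 * sqrt(70) / 1193 - 161 / 5016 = -0.13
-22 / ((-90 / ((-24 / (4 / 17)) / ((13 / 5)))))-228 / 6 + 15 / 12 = -7229 / 156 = -46.34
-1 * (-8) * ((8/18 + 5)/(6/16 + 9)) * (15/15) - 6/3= 1786/675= 2.65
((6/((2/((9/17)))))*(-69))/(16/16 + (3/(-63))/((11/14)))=-61479/527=-116.66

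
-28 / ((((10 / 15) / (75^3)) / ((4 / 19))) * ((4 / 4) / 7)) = -496125000 / 19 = -26111842.11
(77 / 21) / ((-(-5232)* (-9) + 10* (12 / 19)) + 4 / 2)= -0.00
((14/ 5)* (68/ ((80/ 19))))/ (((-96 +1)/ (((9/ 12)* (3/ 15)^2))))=-357/ 25000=-0.01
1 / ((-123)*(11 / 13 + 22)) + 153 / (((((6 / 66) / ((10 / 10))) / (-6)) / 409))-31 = -150877158016 / 36531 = -4130113.00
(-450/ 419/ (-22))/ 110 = 45/ 101398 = 0.00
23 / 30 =0.77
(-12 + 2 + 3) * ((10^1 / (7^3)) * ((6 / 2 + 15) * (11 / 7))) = -1980 / 343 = -5.77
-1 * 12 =-12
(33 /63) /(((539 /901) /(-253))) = -227953 /1029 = -221.53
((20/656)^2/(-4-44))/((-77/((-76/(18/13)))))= -0.00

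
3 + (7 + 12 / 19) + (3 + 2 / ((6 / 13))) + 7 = 1423 / 57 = 24.96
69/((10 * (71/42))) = 1449/355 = 4.08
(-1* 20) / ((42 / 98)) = -140 / 3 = -46.67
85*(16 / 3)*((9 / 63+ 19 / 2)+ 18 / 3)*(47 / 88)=291635 / 77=3787.47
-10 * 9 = -90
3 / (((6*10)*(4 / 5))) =1 / 16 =0.06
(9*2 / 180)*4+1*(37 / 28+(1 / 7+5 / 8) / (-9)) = 589 / 360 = 1.64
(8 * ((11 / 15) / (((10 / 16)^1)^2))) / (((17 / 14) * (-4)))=-19712 / 6375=-3.09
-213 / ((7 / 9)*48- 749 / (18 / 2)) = 1917 / 413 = 4.64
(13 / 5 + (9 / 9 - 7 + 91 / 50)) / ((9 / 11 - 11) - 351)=869 / 198650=0.00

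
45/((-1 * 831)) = -15/277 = -0.05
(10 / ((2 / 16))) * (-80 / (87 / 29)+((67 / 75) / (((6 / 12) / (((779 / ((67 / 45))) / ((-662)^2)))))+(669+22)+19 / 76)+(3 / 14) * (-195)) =114634066916 / 2300781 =49823.98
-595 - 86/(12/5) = -3785/6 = -630.83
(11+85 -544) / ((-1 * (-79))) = -448 / 79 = -5.67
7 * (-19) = -133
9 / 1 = 9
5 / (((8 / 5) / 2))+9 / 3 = 37 / 4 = 9.25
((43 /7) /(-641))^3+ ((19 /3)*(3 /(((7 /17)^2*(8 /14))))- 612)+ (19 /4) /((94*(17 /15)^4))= -415.86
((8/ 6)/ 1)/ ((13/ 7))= 28/ 39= 0.72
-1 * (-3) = 3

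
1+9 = 10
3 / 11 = 0.27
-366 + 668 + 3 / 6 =605 / 2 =302.50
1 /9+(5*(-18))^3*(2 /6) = -2186999 /9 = -242999.89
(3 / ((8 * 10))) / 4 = 3 / 320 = 0.01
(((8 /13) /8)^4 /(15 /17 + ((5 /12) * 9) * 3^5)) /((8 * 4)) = 17 /14171968200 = 0.00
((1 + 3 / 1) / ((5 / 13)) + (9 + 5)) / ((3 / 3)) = 122 / 5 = 24.40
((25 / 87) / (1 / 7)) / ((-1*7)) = -0.29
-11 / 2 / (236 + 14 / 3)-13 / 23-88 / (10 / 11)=-16172263 / 166060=-97.39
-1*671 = -671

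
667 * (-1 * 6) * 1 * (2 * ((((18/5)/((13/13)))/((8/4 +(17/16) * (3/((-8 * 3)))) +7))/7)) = -18441216/39725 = -464.22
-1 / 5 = -0.20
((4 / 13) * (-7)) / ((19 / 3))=-84 / 247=-0.34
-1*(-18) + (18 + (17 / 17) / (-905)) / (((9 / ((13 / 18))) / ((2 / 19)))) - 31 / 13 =285490226 / 18106335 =15.77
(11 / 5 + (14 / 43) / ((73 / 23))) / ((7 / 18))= 650502 / 109865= 5.92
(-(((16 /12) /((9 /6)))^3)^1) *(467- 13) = -232448 /729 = -318.86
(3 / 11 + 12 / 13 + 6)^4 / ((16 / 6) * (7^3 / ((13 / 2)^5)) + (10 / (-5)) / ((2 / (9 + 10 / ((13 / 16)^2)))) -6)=-43724626267959 / 490375947017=-89.17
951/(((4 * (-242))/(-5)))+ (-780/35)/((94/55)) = -2588325/318472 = -8.13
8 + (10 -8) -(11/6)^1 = 49/6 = 8.17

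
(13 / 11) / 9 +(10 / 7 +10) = 8011 / 693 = 11.56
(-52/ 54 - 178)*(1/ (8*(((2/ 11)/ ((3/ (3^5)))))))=-3322/ 2187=-1.52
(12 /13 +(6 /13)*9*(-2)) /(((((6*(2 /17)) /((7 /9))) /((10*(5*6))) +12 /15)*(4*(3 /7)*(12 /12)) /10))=-1666000 /31057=-53.64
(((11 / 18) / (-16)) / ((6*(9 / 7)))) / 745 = -77 / 11586240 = -0.00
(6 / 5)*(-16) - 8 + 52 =124 / 5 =24.80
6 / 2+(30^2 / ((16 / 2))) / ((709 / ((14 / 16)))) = 35607 / 11344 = 3.14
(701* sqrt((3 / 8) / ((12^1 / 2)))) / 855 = 701 / 3420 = 0.20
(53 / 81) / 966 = 53 / 78246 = 0.00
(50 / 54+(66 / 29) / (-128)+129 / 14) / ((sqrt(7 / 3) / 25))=88769675* sqrt(21) / 2455488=165.67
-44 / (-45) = 44 / 45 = 0.98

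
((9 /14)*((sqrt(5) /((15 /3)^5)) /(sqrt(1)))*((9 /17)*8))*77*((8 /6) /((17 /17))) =4752*sqrt(5) /53125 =0.20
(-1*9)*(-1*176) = 1584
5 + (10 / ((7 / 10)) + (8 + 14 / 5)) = 1053 / 35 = 30.09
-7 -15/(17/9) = -254/17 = -14.94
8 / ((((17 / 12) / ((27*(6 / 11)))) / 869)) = 1228608 / 17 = 72271.06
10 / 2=5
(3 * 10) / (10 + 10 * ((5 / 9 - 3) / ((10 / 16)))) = -135 / 131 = -1.03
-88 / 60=-22 / 15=-1.47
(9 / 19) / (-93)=-3 / 589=-0.01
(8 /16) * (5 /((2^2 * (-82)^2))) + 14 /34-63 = -57234603 /914464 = -62.59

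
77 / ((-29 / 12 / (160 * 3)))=-443520 / 29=-15293.79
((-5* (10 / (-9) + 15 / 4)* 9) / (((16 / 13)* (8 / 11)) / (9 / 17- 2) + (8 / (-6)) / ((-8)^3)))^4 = 706258284530816160000000000000000 / 479194800005671290118561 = 1473843799.06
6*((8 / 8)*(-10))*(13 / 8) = -195 / 2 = -97.50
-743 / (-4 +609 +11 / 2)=-1486 / 1221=-1.22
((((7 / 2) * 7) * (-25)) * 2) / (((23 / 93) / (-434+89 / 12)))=2112978.53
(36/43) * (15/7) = 540/301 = 1.79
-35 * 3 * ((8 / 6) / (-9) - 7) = 6755 / 9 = 750.56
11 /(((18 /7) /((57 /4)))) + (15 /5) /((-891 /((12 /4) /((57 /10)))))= 2751823 /45144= 60.96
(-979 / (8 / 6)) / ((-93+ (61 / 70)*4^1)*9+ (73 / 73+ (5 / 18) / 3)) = 2775465 / 3041146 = 0.91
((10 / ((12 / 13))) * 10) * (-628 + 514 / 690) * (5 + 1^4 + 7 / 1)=-182860535 / 207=-883384.23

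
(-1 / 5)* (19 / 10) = -19 / 50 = -0.38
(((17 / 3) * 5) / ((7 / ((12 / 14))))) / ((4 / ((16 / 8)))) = 85 / 49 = 1.73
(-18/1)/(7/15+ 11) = -135/86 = -1.57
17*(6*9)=918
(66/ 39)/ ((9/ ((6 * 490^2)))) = 10564400/ 39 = 270882.05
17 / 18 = 0.94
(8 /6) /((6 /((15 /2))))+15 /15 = 8 /3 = 2.67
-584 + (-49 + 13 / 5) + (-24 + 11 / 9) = -29393 / 45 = -653.18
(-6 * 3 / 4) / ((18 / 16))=-4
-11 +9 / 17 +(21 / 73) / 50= -649343 / 62050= -10.46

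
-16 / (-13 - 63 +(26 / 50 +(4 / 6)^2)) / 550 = 72 / 185713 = 0.00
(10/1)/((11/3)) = 2.73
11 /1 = 11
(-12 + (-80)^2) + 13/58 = 6388.22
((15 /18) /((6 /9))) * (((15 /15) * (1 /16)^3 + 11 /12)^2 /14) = 634726445 /8455716864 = 0.08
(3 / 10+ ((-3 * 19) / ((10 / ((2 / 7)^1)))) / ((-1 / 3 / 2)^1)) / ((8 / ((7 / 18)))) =47 / 96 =0.49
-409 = -409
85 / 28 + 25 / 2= 15.54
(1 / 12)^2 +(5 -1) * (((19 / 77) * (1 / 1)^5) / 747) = 0.01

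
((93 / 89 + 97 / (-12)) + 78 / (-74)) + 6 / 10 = -1480357 / 197580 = -7.49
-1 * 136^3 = -2515456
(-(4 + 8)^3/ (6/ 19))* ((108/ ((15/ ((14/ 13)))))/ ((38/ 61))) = -4427136/ 65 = -68109.78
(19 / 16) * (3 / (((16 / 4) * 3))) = 19 / 64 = 0.30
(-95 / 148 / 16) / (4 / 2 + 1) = -95 / 7104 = -0.01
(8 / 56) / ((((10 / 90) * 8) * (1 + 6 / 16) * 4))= 9 / 308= 0.03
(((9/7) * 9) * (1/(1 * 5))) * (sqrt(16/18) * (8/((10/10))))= 432 * sqrt(2)/35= 17.46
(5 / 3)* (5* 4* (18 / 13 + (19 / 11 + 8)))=158900 / 429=370.40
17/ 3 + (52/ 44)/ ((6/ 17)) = 595/ 66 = 9.02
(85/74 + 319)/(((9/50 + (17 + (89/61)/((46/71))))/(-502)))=-69523806025/8406104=-8270.63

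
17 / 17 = 1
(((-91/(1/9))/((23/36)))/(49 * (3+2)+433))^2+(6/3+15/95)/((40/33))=27491266713/5133648760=5.36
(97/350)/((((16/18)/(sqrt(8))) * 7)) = 873 * sqrt(2)/9800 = 0.13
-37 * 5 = -185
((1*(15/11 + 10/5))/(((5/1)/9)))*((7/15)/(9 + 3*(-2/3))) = 111/275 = 0.40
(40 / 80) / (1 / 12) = 6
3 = 3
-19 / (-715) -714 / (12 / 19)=-1616577 / 1430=-1130.47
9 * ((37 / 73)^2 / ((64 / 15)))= 184815 / 341056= 0.54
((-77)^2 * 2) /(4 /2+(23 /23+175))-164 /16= 20067 /356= 56.37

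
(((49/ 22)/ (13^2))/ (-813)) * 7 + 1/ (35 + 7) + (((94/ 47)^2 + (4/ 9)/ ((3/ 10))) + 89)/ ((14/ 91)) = 614.15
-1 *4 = -4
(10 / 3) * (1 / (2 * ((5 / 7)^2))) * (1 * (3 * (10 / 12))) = 49 / 6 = 8.17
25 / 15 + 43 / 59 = 424 / 177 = 2.40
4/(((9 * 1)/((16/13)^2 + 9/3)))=3052/1521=2.01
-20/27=-0.74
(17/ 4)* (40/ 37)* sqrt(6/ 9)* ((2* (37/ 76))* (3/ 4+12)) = 1445* sqrt(6)/ 76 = 46.57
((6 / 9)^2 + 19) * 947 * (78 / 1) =4308850 / 3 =1436283.33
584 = 584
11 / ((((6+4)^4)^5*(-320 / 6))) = -33 / 16000000000000000000000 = -0.00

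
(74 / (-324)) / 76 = -37 / 12312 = -0.00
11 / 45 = 0.24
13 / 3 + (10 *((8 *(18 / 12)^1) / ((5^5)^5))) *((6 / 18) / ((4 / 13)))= 774860382080078203 / 178813934326171875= 4.33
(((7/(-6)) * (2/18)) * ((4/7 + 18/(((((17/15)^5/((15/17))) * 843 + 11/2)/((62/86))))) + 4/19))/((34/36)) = -61414421652716/566966177484801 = -0.11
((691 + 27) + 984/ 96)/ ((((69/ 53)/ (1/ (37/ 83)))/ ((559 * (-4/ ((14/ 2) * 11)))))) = -2387728811/ 65527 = -36438.85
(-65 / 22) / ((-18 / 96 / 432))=74880 / 11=6807.27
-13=-13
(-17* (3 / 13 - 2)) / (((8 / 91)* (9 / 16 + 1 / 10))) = 27370 / 53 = 516.42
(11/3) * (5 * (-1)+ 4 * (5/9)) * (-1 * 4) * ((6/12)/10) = 55/27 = 2.04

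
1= 1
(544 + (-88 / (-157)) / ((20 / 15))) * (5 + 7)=1025688 / 157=6533.04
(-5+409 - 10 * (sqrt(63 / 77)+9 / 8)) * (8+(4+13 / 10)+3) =256073 / 40 - 489 * sqrt(11) / 11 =6254.39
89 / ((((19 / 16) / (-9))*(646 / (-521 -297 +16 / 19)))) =99490608 / 116603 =853.24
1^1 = 1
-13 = -13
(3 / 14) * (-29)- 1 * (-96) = 1257 / 14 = 89.79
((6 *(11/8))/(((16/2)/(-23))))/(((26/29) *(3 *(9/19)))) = -18.62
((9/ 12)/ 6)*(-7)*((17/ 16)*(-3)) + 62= 8293/ 128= 64.79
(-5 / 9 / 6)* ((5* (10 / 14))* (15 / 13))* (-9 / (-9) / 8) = -625 / 13104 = -0.05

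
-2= -2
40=40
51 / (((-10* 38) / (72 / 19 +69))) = -70533 / 7220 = -9.77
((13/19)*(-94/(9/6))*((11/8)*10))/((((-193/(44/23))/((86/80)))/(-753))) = -797937283/168682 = -4730.42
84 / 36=7 / 3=2.33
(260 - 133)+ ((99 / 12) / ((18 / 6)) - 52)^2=40841 / 16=2552.56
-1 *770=-770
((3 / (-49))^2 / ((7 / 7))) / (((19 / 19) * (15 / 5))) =3 / 2401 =0.00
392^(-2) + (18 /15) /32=28817 /768320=0.04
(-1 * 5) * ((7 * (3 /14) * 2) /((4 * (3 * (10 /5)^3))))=-0.16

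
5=5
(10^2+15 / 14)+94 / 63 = 12923 / 126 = 102.56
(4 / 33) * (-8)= -32 / 33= -0.97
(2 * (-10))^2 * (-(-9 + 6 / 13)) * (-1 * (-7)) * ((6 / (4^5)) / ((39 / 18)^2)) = 524475 / 17576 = 29.84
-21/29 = -0.72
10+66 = 76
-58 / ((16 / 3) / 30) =-326.25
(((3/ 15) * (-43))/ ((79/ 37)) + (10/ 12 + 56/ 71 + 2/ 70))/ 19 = -2800093/ 22379910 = -0.13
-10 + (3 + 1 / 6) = -41 / 6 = -6.83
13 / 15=0.87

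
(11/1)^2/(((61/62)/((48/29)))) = 360096/1769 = 203.56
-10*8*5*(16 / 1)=-6400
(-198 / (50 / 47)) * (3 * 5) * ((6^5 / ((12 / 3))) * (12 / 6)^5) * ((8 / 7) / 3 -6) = 34155551232 / 35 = 975872892.34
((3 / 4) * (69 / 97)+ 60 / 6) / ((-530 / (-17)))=69479 / 205640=0.34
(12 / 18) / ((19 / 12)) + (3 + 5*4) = 445 / 19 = 23.42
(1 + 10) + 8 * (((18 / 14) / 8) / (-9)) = 76 / 7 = 10.86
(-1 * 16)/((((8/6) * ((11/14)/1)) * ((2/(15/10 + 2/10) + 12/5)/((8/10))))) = -714/209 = -3.42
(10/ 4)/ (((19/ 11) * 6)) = 55/ 228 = 0.24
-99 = -99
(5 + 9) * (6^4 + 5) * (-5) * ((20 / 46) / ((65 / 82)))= -14935480 / 299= -49951.44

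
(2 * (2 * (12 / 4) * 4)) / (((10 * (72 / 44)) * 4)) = 0.73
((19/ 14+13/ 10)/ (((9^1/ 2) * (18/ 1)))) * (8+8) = 496/ 945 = 0.52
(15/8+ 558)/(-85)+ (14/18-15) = -127351/6120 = -20.81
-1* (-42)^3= 74088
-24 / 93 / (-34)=4 / 527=0.01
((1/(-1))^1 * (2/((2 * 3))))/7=-1/21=-0.05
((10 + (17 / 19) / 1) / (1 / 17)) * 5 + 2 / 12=105589 / 114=926.22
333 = 333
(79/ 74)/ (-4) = -0.27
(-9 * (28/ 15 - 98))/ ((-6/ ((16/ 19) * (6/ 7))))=-9888/ 95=-104.08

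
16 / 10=8 / 5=1.60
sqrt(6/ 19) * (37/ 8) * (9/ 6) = 111 * sqrt(114)/ 304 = 3.90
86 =86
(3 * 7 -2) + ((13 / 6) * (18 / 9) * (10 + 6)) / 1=265 / 3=88.33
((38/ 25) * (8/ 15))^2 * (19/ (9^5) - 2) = -10912388864/ 8303765625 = -1.31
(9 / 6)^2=9 / 4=2.25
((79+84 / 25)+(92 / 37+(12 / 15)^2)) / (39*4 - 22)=3163 / 4958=0.64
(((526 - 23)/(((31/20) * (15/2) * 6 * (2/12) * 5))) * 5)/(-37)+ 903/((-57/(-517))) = 535401641/65379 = 8189.20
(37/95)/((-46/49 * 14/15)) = -777/1748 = -0.44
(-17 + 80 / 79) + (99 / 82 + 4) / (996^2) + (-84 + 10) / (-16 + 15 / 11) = -11310002713531 / 1034631023328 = -10.93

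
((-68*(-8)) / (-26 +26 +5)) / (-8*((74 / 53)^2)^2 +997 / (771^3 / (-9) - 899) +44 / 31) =-6776295923462149952 / 1805151116065590095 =-3.75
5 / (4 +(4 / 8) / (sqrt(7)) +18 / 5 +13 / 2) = 24675 / 69571 - 125 *sqrt(7) / 69571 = 0.35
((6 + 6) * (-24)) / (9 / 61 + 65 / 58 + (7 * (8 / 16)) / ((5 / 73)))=-849120 / 154399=-5.50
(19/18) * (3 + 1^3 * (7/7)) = 38/9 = 4.22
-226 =-226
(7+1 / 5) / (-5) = -36 / 25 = -1.44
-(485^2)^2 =-55330800625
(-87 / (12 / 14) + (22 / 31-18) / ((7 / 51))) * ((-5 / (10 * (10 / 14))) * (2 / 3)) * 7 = 743.08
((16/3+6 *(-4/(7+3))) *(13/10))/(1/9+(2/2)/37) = 15873/575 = 27.61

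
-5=-5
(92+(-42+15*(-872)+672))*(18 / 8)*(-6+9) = -166833 / 2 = -83416.50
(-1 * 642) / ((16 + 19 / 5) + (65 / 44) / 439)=-62004360 / 1912609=-32.42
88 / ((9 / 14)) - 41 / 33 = 13429 / 99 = 135.65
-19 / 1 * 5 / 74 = -95 / 74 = -1.28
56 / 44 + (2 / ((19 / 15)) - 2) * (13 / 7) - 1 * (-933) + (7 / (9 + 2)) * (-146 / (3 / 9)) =957919 / 1463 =654.76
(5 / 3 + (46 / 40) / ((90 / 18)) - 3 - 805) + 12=-238231 / 300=-794.10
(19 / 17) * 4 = 76 / 17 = 4.47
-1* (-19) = 19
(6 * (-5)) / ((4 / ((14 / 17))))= -105 / 17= -6.18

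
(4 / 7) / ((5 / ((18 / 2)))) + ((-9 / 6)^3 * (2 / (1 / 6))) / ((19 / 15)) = -41157 / 1330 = -30.95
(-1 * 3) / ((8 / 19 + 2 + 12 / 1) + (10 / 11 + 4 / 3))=-1881 / 10448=-0.18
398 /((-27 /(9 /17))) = -398 /51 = -7.80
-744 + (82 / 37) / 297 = -8175734 / 10989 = -743.99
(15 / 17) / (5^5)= 3 / 10625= 0.00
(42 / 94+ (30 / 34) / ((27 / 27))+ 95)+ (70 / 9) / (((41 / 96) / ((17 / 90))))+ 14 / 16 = 712151939 / 7075944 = 100.64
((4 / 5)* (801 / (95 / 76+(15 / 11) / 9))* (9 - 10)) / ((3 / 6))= -845856 / 925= -914.44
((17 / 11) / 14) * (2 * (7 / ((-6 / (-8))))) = 68 / 33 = 2.06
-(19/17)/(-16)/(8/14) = 133/1088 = 0.12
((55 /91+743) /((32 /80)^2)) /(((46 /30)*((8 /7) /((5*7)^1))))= 92824.26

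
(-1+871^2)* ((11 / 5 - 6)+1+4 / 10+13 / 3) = 1466704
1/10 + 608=6081/10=608.10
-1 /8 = -0.12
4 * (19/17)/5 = 76/85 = 0.89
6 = 6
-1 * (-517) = 517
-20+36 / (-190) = -20.19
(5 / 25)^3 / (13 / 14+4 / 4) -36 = -121486 / 3375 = -36.00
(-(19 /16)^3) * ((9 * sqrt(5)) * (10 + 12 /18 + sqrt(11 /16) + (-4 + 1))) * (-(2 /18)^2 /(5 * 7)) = 6859 * sqrt(55) /5160960 + 157757 * sqrt(5) /3870720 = 0.10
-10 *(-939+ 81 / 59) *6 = 3319200 / 59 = 56257.63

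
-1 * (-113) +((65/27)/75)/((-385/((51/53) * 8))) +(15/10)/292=181793744113/1608730200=113.00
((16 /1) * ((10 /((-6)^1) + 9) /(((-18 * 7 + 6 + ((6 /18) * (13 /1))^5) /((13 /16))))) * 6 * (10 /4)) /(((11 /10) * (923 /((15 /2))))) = 0.01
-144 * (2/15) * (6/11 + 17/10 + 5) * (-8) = 1112.90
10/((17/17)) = 10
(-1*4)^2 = 16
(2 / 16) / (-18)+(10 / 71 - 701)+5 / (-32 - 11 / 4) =-996230525 / 1421136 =-701.01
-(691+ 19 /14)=-9693 /14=-692.36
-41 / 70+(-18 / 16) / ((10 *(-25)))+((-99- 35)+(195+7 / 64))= 3389577 / 56000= 60.53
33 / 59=0.56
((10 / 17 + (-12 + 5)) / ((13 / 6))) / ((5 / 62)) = -40548 / 1105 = -36.70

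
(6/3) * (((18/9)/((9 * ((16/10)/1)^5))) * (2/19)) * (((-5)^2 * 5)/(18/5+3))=0.08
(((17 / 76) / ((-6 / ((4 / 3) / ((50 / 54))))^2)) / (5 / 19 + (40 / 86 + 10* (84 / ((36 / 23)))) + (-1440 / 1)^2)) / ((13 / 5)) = 19737 / 8261029976875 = 0.00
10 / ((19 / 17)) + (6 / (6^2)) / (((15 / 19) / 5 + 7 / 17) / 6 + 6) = 2014177 / 224428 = 8.97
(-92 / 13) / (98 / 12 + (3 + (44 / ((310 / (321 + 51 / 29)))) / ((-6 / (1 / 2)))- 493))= 496248 / 34054813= 0.01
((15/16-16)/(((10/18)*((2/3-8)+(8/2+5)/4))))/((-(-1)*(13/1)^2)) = 6507/206180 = 0.03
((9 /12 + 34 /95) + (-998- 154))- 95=-473439 /380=-1245.89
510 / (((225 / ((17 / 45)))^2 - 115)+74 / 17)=24565 / 17080608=0.00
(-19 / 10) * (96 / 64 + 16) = -133 / 4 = -33.25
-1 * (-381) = 381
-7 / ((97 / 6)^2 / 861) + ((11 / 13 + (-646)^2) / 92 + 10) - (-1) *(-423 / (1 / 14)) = -15743259409 / 11253164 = -1399.01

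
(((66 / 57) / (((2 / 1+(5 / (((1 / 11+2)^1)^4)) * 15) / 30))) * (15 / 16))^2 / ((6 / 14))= 1119308701494493125 / 15873362173579024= 70.51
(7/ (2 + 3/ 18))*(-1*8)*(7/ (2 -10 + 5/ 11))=25872/ 1079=23.98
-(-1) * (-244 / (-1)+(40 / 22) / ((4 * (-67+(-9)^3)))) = 2136459 / 8756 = 244.00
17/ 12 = 1.42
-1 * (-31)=31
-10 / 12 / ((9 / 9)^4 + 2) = -5 / 18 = -0.28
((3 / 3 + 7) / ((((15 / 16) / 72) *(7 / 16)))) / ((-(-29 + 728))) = -16384 / 8155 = -2.01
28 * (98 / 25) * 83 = 227752 / 25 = 9110.08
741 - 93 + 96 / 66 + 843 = 16417 / 11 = 1492.45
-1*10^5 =-100000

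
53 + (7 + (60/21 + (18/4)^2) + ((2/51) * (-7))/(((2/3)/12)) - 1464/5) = -510829/2380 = -214.63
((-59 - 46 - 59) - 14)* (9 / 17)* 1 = -1602 / 17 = -94.24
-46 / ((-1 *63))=46 / 63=0.73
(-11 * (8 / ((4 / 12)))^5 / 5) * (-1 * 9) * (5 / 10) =394149888 / 5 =78829977.60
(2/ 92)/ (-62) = -1/ 2852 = -0.00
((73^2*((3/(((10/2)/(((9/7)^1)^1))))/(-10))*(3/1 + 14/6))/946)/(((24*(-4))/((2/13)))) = 15987/4304300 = 0.00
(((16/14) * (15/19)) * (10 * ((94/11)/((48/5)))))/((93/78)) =305500/45353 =6.74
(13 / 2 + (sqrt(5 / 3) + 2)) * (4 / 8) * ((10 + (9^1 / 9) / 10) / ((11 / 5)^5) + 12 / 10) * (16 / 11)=8992948 * sqrt(15) / 26573415 + 76440058 / 8857805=9.94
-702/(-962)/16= 27/592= 0.05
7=7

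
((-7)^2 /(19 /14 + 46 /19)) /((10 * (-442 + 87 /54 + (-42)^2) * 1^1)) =39102 /39906875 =0.00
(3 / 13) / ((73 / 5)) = 15 / 949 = 0.02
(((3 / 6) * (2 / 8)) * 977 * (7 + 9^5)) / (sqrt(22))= 3606107 * sqrt(22) / 11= 1537649.19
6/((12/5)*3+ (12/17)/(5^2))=425/512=0.83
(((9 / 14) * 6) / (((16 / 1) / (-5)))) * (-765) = 103275 / 112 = 922.10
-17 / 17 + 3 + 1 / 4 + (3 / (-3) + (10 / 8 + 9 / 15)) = 31 / 10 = 3.10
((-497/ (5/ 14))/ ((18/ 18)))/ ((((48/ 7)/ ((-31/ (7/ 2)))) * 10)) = 107849/ 600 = 179.75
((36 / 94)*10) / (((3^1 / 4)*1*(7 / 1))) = 240 / 329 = 0.73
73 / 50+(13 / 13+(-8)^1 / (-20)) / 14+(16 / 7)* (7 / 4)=139 / 25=5.56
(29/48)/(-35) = -29/1680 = -0.02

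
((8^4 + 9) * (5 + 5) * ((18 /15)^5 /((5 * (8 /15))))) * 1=4788072 /125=38304.58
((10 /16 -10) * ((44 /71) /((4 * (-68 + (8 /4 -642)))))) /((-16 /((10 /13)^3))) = -0.00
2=2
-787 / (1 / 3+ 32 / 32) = -2361 / 4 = -590.25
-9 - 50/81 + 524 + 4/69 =958403/1863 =514.44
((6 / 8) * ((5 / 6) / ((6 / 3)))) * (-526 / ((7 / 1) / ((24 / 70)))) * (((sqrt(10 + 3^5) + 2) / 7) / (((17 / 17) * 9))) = -263 * sqrt(253) / 2058 - 263 / 1029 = -2.29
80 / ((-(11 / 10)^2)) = -8000 / 121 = -66.12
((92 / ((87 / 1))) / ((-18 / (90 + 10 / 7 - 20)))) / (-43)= 23000 / 235683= 0.10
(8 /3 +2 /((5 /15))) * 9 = 78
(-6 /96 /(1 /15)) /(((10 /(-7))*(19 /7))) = 147 /608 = 0.24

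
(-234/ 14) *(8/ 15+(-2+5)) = -59.06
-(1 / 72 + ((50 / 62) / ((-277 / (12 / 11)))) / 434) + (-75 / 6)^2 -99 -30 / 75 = 419392628909 / 7378980840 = 56.84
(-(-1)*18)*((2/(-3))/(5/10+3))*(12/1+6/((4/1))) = -324/7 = -46.29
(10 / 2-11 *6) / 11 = -5.55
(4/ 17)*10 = 40/ 17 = 2.35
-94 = -94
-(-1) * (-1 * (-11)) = 11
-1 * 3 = -3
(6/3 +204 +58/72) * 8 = 14890/9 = 1654.44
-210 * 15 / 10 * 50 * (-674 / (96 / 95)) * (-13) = -1092511875 / 8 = -136563984.38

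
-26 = -26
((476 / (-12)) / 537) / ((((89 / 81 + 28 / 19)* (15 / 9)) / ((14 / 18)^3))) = -775523 / 95669235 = -0.01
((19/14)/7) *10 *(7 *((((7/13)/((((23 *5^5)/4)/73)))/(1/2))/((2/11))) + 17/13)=26205997/9156875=2.86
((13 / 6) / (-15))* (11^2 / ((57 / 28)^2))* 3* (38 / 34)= -616616 / 43605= -14.14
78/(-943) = -78/943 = -0.08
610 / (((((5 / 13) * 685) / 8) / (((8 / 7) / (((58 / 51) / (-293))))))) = -758387136 / 139055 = -5453.86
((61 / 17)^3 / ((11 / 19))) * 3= 12937917 / 54043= 239.40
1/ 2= 0.50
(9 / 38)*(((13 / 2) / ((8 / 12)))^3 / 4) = 54.88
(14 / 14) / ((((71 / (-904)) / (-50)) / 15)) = 678000 / 71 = 9549.30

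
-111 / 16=-6.94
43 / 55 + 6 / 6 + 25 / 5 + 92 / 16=2757 / 220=12.53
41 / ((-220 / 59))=-2419 / 220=-11.00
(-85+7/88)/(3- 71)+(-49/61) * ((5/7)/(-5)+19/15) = 0.35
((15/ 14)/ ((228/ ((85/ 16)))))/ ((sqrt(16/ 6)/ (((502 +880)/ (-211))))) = -293675*sqrt(6)/ 7184128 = -0.10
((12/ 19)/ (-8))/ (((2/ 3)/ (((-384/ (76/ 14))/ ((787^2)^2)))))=3024/ 138486082896121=0.00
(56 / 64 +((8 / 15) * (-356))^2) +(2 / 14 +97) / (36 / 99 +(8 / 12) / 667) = 36316.64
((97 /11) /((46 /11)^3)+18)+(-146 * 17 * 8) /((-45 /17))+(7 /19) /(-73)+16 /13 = 7520.50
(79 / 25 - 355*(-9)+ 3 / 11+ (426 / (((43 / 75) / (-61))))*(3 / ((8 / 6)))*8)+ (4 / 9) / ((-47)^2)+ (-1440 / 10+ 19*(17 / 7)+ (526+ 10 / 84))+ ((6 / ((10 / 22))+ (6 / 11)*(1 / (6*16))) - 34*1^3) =-21386433562339771 / 26330396400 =-812233.63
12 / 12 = 1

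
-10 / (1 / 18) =-180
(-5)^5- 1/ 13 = -40626/ 13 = -3125.08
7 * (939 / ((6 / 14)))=15337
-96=-96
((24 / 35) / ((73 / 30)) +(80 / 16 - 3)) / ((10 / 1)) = 583 / 2555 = 0.23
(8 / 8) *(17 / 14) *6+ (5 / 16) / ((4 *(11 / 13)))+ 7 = 70855 / 4928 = 14.38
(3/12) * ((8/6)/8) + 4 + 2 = 145/24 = 6.04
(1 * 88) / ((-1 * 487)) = -88 / 487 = -0.18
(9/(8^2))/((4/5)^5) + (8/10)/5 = 965269/1638400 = 0.59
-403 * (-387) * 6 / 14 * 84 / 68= 1403649 / 17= 82567.59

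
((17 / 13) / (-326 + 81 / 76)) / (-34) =38 / 321035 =0.00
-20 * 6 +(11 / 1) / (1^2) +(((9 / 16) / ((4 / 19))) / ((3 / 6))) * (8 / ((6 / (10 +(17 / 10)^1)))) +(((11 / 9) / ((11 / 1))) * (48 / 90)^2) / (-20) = -4153531 / 162000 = -25.64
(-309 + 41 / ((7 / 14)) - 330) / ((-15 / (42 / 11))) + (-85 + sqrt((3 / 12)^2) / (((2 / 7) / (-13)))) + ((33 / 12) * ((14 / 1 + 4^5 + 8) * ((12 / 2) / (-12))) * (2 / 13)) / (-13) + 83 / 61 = 289340651 / 4535960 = 63.79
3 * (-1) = -3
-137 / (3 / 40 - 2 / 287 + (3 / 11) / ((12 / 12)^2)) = -17300360 / 43031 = -402.04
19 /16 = 1.19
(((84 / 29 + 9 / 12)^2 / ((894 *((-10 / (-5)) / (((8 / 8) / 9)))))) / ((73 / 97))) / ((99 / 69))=4928279 / 6439880128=0.00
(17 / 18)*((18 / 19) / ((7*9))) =17 / 1197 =0.01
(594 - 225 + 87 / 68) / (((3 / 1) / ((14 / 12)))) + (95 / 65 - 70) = 400235 / 5304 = 75.46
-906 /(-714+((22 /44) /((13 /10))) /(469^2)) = 2590700658 /2041677997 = 1.27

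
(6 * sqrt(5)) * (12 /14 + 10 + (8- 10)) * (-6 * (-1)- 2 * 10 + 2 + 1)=-4092 * sqrt(5) /7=-1307.14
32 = 32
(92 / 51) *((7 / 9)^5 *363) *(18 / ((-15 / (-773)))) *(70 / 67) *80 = 323959641716480 / 22418937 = 14450267.72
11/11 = 1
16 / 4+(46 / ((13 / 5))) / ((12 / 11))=1577 / 78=20.22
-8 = -8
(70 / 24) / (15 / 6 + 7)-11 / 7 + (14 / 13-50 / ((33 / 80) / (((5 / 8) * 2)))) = -5770465 / 38038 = -151.70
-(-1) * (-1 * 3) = -3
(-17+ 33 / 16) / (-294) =239 / 4704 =0.05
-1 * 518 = -518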